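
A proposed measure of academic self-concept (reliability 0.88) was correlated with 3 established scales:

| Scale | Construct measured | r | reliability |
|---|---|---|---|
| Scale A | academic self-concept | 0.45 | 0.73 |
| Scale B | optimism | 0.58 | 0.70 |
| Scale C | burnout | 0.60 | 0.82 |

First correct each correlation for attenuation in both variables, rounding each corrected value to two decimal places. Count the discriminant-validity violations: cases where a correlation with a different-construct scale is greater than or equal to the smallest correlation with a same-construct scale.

Disattenuated r (r / √(r_scale · r_new)):
  Scale A (conv): 0.45 / √(0.73·0.88) = 0.56
  Scale B (disc): 0.58 / √(0.70·0.88) = 0.74
  Scale C (disc): 0.60 / √(0.82·0.88) = 0.71
Smallest convergent = 0.56. Discriminant values: 0.74, 0.71; count ≥ 0.56 → 2.

2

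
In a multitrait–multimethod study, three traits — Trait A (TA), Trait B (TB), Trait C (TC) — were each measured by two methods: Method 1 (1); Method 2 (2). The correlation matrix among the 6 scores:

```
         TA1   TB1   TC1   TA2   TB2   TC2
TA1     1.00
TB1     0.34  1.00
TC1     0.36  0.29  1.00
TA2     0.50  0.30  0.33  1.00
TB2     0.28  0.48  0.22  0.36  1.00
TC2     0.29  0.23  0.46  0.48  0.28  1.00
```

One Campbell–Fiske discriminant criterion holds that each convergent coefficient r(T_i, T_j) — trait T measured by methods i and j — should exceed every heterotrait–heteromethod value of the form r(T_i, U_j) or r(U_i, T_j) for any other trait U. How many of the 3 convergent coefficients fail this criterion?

0

Convergent coefficients and their comparison sets:
TA (methods 1·2): 0.50 vs {0.28, 0.30, 0.29, 0.33} → pass.
TB (methods 1·2): 0.48 vs {0.30, 0.28, 0.23, 0.22} → pass.
TC (methods 1·2): 0.46 vs {0.33, 0.29, 0.22, 0.23} → pass.
0 of 3 fail.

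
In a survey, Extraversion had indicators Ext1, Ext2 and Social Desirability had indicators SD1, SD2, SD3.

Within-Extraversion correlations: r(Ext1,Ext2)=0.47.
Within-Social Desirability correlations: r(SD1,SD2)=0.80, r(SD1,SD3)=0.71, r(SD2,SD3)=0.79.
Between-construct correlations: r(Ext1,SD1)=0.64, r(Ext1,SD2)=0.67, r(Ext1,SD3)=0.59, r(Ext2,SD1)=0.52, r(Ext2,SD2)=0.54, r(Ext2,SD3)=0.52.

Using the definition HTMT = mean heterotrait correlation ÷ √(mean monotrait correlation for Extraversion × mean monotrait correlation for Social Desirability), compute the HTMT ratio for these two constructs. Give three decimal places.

Mean heterotrait r = 3.48/6 = 0.5800.
Mean within-Ext = 0.47/1 = 0.4700; mean within-SD = 2.30/3 = 0.7667.
Geometric mean = √(0.4700 × 0.7667) = 0.6003.
HTMT = 0.5800 / 0.6003 = 0.966.

0.966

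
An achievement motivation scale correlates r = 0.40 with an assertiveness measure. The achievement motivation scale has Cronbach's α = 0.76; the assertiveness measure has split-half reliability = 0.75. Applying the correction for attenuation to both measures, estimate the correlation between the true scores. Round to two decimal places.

0.53

r_true = r_obs / √(r_xx · r_yy) = 0.40 / √(0.76 × 0.75) = 0.40 / √0.5700 = 0.40 / 0.7550 ≈ 0.53.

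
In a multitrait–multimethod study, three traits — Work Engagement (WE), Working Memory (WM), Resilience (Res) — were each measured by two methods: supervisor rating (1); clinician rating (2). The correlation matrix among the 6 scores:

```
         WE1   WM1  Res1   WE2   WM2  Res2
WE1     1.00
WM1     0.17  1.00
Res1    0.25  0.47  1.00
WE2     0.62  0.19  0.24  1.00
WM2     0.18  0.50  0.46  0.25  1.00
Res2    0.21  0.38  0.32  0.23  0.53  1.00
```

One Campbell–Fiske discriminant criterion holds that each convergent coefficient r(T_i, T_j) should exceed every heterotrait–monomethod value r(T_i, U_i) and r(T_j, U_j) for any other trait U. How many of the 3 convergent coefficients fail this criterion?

Convergent coefficients and their comparison sets:
WE (methods 1·2): 0.62 vs {0.17, 0.25, 0.25, 0.23} → pass.
WM (methods 1·2): 0.50 vs {0.17, 0.25, 0.47, 0.53} → fail.
Res (methods 1·2): 0.32 vs {0.25, 0.23, 0.47, 0.53} → fail.
2 of 3 fail.

2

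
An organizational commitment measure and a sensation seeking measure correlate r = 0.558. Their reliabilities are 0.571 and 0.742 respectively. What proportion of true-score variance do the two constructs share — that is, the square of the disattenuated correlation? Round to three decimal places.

0.735

Disattenuated r = 0.558 / √(0.571 × 0.742) = 0.558 / 0.6509 = 0.8573.
Shared true-score variance = 0.8573² = 0.7350 ≈ 0.735.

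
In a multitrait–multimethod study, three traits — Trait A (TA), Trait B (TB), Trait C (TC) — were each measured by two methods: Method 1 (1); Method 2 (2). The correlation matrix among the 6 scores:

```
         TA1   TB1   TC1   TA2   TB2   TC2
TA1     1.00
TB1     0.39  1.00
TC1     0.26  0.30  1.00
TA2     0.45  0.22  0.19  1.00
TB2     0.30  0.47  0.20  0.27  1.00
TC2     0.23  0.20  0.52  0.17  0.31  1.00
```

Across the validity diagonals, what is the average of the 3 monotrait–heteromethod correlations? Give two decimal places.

0.48

Convergent values: 0.45, 0.47, 0.52; mean = 1.44/3 = 0.48.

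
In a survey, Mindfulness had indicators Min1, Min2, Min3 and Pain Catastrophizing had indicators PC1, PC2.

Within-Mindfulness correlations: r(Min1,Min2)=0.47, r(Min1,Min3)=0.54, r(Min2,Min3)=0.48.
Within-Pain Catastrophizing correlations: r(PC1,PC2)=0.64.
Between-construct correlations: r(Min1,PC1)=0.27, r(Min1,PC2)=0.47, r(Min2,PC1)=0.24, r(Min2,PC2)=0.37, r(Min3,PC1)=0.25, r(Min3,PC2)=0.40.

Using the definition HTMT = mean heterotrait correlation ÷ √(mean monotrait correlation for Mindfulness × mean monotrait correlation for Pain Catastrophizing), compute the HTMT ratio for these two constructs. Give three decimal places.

0.591

Between-construct mean = 2.00/6 = 0.3333.
Mean within-Min = 1.49/3 = 0.4967; mean within-PC = 0.64/1 = 0.6400.
Geometric mean = √(0.4967 × 0.6400) = 0.5638.
HTMT = 0.3333 / 0.5638 = 0.591.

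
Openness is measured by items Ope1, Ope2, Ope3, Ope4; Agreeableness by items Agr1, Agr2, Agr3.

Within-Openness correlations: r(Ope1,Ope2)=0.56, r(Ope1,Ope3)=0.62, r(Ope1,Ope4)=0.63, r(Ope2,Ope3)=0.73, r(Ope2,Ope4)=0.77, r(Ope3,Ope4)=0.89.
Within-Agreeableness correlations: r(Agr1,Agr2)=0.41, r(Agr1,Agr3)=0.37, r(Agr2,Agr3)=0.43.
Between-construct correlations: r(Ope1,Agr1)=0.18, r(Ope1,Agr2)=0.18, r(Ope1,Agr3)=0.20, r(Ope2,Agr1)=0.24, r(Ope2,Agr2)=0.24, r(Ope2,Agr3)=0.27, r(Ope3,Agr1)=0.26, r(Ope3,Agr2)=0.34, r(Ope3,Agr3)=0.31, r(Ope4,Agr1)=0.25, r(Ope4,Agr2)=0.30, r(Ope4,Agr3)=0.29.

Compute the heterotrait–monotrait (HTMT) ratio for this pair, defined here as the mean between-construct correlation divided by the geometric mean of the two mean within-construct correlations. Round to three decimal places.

0.480

Mean heterotrait r = 3.06/12 = 0.2550.
Mean within-Ope = 4.20/6 = 0.7000; mean within-Agr = 1.21/3 = 0.4033.
Geometric mean = √(0.7000 × 0.4033) = 0.5313.
HTMT = 0.2550 / 0.5313 = 0.480.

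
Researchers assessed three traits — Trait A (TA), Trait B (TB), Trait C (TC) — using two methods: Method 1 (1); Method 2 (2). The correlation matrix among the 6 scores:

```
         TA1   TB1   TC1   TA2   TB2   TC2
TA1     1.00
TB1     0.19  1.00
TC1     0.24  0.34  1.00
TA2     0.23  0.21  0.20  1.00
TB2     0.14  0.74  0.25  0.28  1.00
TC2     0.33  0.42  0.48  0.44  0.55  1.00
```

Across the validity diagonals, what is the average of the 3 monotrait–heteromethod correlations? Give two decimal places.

Convergent values: 0.23, 0.74, 0.48; mean = 1.45/3 = 0.48.

0.48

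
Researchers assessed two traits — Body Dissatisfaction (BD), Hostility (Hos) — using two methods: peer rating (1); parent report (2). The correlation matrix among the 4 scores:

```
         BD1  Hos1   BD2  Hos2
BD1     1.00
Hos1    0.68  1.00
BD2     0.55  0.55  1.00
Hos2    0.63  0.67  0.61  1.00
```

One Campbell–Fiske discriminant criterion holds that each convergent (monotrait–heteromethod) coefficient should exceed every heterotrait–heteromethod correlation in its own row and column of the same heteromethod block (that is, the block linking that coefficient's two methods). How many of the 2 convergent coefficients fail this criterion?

Checking each validity diagonal entry against its comparison values:
BD (methods 1·2): 0.55 vs {0.63, 0.55} → fail.
Hos (methods 1·2): 0.67 vs {0.55, 0.63} → pass.
1 of 2 fail.

1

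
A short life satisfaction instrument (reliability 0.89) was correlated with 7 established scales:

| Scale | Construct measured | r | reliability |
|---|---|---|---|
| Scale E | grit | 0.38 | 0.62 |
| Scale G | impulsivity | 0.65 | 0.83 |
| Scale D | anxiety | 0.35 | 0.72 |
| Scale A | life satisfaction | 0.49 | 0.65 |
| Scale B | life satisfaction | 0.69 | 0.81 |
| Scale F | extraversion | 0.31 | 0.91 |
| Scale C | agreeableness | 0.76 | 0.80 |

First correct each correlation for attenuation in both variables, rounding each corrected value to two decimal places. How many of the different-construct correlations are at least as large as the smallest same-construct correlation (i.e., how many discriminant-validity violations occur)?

2

Disattenuated r (r / √(r_scale · r_new)):
  Scale E (disc): 0.38 / √(0.62·0.89) = 0.51
  Scale G (disc): 0.65 / √(0.83·0.89) = 0.76
  Scale D (disc): 0.35 / √(0.72·0.89) = 0.44
  Scale A (conv): 0.49 / √(0.65·0.89) = 0.64
  Scale B (conv): 0.69 / √(0.81·0.89) = 0.81
  Scale F (disc): 0.31 / √(0.91·0.89) = 0.34
  Scale C (disc): 0.76 / √(0.80·0.89) = 0.90
Smallest convergent = 0.64. Discriminant values: 0.51, 0.76, 0.44, 0.34, 0.90; count ≥ 0.64 → 2.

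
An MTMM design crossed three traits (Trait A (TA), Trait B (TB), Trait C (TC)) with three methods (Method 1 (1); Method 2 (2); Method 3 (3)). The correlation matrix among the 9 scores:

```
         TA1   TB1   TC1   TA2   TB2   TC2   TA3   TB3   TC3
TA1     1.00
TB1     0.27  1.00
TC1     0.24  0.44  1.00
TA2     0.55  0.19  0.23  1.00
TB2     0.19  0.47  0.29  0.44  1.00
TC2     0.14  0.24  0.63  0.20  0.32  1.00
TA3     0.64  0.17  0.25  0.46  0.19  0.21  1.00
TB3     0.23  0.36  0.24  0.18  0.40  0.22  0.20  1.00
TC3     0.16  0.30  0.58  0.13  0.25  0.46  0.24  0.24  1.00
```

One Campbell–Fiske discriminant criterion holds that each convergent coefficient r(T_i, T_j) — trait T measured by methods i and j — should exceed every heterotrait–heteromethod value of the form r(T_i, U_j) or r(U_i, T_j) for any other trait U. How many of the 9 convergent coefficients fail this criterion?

Checking each validity diagonal entry against its comparison values:
TA (methods 1·2): 0.55 vs {0.19, 0.19, 0.14, 0.23} → pass.
TA (methods 1·3): 0.64 vs {0.23, 0.17, 0.16, 0.25} → pass.
TA (methods 2·3): 0.46 vs {0.18, 0.19, 0.13, 0.21} → pass.
TB (methods 1·2): 0.47 vs {0.19, 0.19, 0.24, 0.29} → pass.
TB (methods 1·3): 0.36 vs {0.17, 0.23, 0.30, 0.24} → pass.
TB (methods 2·3): 0.40 vs {0.19, 0.18, 0.25, 0.22} → pass.
TC (methods 1·2): 0.63 vs {0.23, 0.14, 0.29, 0.24} → pass.
TC (methods 1·3): 0.58 vs {0.25, 0.16, 0.24, 0.30} → pass.
TC (methods 2·3): 0.46 vs {0.21, 0.13, 0.22, 0.25} → pass.
0 of 9 fail.

0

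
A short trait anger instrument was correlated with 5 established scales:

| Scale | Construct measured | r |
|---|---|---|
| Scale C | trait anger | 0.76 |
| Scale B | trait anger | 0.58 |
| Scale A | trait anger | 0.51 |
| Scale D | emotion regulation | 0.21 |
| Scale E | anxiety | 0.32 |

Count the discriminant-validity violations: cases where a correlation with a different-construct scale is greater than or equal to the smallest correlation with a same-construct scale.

0

Convergent (same construct = trait anger): Scale C, Scale B, Scale A.
Smallest convergent = 0.51. Discriminant values: 0.21, 0.32; count ≥ 0.51 → 0.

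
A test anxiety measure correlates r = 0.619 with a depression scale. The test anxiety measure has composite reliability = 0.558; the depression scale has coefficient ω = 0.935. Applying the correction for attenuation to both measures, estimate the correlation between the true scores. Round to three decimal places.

r_true = r_obs / √(r_xx · r_yy) = 0.619 / √(0.558 × 0.935) = 0.619 / √0.521730 = 0.619 / 0.7223 ≈ 0.857.

0.857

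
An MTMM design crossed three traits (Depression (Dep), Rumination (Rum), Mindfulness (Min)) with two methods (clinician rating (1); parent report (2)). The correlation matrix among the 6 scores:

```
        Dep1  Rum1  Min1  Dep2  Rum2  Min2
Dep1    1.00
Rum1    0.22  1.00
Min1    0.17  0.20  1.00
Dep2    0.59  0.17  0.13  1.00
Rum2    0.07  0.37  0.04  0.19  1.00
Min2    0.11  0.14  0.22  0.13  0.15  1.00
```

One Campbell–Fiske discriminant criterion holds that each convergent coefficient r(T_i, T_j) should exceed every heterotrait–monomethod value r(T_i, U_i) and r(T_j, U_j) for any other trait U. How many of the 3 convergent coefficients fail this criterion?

0

Each convergent coefficient versus the relevant comparison correlations:
Dep (methods 1·2): 0.59 vs {0.22, 0.19, 0.17, 0.13} → pass.
Rum (methods 1·2): 0.37 vs {0.22, 0.19, 0.20, 0.15} → pass.
Min (methods 1·2): 0.22 vs {0.17, 0.13, 0.20, 0.15} → pass.
0 of 3 fail.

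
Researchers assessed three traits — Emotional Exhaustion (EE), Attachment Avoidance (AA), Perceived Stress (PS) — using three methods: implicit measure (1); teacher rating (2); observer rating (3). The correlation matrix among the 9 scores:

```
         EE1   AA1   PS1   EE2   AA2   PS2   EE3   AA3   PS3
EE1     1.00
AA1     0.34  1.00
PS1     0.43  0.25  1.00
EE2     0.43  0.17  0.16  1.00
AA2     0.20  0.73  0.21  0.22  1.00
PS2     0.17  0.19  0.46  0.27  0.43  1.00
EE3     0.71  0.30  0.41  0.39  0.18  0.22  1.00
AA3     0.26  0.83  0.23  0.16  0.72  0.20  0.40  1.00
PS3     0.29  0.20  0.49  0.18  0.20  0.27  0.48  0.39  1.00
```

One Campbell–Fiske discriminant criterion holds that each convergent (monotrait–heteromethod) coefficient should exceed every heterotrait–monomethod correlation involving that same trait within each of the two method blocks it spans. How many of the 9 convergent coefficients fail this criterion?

Convergent coefficients and their comparison sets:
EE (methods 1·2): 0.43 vs {0.34, 0.22, 0.43, 0.27} → fail.
EE (methods 1·3): 0.71 vs {0.34, 0.40, 0.43, 0.48} → pass.
EE (methods 2·3): 0.39 vs {0.22, 0.40, 0.27, 0.48} → fail.
AA (methods 1·2): 0.73 vs {0.34, 0.22, 0.25, 0.43} → pass.
AA (methods 1·3): 0.83 vs {0.34, 0.40, 0.25, 0.39} → pass.
AA (methods 2·3): 0.72 vs {0.22, 0.40, 0.43, 0.39} → pass.
PS (methods 1·2): 0.46 vs {0.43, 0.27, 0.25, 0.43} → pass.
PS (methods 1·3): 0.49 vs {0.43, 0.48, 0.25, 0.39} → pass.
PS (methods 2·3): 0.27 vs {0.27, 0.48, 0.43, 0.39} → fail.
3 of 9 fail.

3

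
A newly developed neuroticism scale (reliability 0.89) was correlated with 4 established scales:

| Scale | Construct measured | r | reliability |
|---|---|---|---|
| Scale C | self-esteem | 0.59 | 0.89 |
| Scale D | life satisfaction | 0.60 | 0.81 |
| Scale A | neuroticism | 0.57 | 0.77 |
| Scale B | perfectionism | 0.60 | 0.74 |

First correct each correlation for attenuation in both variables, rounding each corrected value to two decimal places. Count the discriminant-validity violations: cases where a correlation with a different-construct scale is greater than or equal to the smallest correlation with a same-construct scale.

Disattenuated r (r / √(r_scale · r_new)):
  Scale C (disc): 0.59 / √(0.89·0.89) = 0.66
  Scale D (disc): 0.60 / √(0.81·0.89) = 0.71
  Scale A (conv): 0.57 / √(0.77·0.89) = 0.69
  Scale B (disc): 0.60 / √(0.74·0.89) = 0.74
Smallest convergent = 0.69. Discriminant values: 0.66, 0.71, 0.74; count ≥ 0.69 → 2.

2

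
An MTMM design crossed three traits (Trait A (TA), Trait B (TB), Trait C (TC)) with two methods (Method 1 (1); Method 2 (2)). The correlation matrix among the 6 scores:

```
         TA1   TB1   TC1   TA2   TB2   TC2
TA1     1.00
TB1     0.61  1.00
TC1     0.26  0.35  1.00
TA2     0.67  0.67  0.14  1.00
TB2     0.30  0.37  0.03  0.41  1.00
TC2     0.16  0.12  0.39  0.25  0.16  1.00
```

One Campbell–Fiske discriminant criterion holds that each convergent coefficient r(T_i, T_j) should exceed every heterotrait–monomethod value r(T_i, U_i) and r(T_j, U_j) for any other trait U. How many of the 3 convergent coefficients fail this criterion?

1

Each convergent coefficient versus the relevant comparison correlations:
TA (methods 1·2): 0.67 vs {0.61, 0.41, 0.26, 0.25} → pass.
TB (methods 1·2): 0.37 vs {0.61, 0.41, 0.35, 0.16} → fail.
TC (methods 1·2): 0.39 vs {0.26, 0.25, 0.35, 0.16} → pass.
1 of 3 fail.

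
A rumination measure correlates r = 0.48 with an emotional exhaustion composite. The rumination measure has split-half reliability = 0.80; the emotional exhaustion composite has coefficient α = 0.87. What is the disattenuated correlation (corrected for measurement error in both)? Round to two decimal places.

0.58

r_true = r_obs / √(r_xx · r_yy) = 0.48 / √(0.80 × 0.87) = 0.48 / √0.6960 = 0.48 / 0.8343 ≈ 0.58.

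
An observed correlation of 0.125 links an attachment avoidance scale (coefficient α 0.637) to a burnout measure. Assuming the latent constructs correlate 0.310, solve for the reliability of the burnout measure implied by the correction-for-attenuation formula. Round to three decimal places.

0.255

r_true = r_obs / √(r_xx · r_yy) ⇒ 0.310 = 0.125 / √(0.637 · r_yy).
√(0.637 · r_yy) = 0.125 / 0.310 = 0.4032; 0.637 · r_yy = 0.1626; r_yy = 0.1626 / 0.637 ≈ 0.255.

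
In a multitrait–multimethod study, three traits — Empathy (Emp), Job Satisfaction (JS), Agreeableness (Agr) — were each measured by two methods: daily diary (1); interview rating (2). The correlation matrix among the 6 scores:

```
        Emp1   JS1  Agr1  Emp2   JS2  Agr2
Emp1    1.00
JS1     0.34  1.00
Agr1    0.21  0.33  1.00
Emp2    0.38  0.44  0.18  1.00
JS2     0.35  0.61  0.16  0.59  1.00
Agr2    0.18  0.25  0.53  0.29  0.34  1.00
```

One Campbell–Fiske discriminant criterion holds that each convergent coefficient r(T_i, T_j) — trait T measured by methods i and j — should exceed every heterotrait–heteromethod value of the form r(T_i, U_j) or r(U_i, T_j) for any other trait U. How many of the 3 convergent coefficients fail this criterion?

1

Convergent coefficients and their comparison sets:
Emp (methods 1·2): 0.38 vs {0.35, 0.44, 0.18, 0.18} → fail.
JS (methods 1·2): 0.61 vs {0.44, 0.35, 0.25, 0.16} → pass.
Agr (methods 1·2): 0.53 vs {0.18, 0.18, 0.16, 0.25} → pass.
1 of 3 fail.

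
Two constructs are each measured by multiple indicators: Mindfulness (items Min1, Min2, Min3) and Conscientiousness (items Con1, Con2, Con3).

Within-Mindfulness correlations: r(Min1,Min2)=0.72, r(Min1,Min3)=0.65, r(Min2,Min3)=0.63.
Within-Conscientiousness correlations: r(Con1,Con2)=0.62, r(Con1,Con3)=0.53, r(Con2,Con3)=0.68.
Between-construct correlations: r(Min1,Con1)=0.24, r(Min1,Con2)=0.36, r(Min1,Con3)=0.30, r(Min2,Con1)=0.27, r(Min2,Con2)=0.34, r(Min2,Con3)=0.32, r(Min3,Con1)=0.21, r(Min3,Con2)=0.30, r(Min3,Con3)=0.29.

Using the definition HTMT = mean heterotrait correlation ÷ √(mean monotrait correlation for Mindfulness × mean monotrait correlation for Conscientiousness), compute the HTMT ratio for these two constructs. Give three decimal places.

0.458

Mean between = 2.63/9 = 0.2922.
Mean within-Min = 2.00/3 = 0.6667; mean within-Con = 1.83/3 = 0.6100.
Geometric mean = √(0.6667 × 0.6100) = 0.6377.
HTMT = 0.2922 / 0.6377 = 0.458.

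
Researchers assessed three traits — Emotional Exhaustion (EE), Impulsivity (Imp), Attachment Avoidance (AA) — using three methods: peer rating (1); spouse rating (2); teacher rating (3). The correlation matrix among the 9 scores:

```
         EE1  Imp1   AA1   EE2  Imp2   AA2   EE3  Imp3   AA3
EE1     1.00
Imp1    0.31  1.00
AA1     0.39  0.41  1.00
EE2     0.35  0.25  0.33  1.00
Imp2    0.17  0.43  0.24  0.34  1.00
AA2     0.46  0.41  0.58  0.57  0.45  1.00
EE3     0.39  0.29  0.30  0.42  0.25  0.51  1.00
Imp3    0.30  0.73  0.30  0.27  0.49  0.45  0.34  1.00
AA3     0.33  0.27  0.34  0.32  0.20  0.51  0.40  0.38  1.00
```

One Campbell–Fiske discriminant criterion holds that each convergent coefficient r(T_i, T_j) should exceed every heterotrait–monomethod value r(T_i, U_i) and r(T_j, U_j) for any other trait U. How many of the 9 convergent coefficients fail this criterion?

Checking each validity diagonal entry against its comparison values:
EE (methods 1·2): 0.35 vs {0.31, 0.34, 0.39, 0.57} → fail.
EE (methods 1·3): 0.39 vs {0.31, 0.34, 0.39, 0.40} → fail.
EE (methods 2·3): 0.42 vs {0.34, 0.34, 0.57, 0.40} → fail.
Imp (methods 1·2): 0.43 vs {0.31, 0.34, 0.41, 0.45} → fail.
Imp (methods 1·3): 0.73 vs {0.31, 0.34, 0.41, 0.38} → pass.
Imp (methods 2·3): 0.49 vs {0.34, 0.34, 0.45, 0.38} → pass.
AA (methods 1·2): 0.58 vs {0.39, 0.57, 0.41, 0.45} → pass.
AA (methods 1·3): 0.34 vs {0.39, 0.40, 0.41, 0.38} → fail.
AA (methods 2·3): 0.51 vs {0.57, 0.40, 0.45, 0.38} → fail.
6 of 9 fail.

6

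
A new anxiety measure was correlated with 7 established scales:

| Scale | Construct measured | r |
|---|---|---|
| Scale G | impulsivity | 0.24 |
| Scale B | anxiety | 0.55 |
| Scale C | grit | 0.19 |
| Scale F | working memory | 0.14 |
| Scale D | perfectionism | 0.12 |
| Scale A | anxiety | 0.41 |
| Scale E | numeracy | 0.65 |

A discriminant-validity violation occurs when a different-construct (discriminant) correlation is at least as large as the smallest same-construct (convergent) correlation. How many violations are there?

1

Convergent (same construct = anxiety): Scale B, Scale A.
Smallest convergent = 0.41. Discriminant values: 0.24, 0.19, 0.14, 0.12, 0.65; count ≥ 0.41 → 1.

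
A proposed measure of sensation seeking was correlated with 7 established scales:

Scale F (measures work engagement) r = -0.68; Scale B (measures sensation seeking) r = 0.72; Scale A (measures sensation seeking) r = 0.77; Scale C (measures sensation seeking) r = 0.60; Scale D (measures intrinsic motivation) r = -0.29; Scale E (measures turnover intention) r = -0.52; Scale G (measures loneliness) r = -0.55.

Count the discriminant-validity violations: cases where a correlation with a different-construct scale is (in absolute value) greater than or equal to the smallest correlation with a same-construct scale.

1

Convergent (same construct = sensation seeking): Scale B, Scale A, Scale C.
Smallest convergent = 0.60. Discriminant |r|: 0.68, 0.29, 0.52, 0.55; count ≥ 0.60 → 1.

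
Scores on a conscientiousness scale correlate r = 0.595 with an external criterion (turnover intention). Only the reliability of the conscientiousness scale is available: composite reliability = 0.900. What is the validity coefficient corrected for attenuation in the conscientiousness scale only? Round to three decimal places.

Single correction: r_c = r_obs / √r_xx = 0.595 / √0.900 = 0.595 / 0.9487 ≈ 0.627.

0.627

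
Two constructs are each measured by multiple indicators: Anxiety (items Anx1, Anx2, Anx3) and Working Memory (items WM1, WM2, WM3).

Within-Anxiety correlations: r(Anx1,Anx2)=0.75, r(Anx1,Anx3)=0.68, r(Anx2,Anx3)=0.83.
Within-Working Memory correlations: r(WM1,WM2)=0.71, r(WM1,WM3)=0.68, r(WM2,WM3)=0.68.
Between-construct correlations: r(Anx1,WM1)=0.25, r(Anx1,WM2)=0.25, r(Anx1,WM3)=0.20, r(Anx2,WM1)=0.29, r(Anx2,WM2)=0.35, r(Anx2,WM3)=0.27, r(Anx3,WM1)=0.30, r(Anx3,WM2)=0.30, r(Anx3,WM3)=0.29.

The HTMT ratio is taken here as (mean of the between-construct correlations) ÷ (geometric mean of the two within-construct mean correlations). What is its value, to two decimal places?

0.39

Mean between = 2.50/9 = 0.2778.
Mean within-Anx = 2.26/3 = 0.7533; mean within-WM = 2.07/3 = 0.6900.
Geometric mean = √(0.7533 × 0.6900) = 0.7210.
HTMT = 0.2778 / 0.7210 = 0.39.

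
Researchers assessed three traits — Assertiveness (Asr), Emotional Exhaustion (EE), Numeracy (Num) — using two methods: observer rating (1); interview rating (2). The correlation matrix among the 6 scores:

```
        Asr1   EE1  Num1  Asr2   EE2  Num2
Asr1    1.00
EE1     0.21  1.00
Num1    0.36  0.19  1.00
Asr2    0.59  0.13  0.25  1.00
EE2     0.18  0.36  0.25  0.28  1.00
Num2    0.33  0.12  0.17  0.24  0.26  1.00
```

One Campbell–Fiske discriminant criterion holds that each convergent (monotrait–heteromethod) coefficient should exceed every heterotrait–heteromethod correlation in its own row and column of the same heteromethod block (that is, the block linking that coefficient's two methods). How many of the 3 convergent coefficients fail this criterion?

Each convergent coefficient versus the relevant comparison correlations:
Asr (methods 1·2): 0.59 vs {0.18, 0.13, 0.33, 0.25} → pass.
EE (methods 1·2): 0.36 vs {0.13, 0.18, 0.12, 0.25} → pass.
Num (methods 1·2): 0.17 vs {0.25, 0.33, 0.25, 0.12} → fail.
1 of 3 fail.

1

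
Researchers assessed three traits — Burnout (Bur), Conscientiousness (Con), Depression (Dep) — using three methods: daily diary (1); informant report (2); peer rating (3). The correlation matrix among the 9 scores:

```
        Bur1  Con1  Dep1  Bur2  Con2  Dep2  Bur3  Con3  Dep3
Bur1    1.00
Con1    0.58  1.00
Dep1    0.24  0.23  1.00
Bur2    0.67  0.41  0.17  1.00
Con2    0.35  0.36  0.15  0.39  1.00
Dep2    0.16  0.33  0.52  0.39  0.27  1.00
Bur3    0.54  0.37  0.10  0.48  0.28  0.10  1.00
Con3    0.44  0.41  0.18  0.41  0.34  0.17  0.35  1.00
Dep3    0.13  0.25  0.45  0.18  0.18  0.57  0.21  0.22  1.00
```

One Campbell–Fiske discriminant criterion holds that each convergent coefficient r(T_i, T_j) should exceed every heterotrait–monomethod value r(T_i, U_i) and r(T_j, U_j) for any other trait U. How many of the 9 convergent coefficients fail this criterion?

4

Each convergent coefficient versus the relevant comparison correlations:
Bur (methods 1·2): 0.67 vs {0.58, 0.39, 0.24, 0.39} → pass.
Bur (methods 1·3): 0.54 vs {0.58, 0.35, 0.24, 0.21} → fail.
Bur (methods 2·3): 0.48 vs {0.39, 0.35, 0.39, 0.21} → pass.
Con (methods 1·2): 0.36 vs {0.58, 0.39, 0.23, 0.27} → fail.
Con (methods 1·3): 0.41 vs {0.58, 0.35, 0.23, 0.22} → fail.
Con (methods 2·3): 0.34 vs {0.39, 0.35, 0.27, 0.22} → fail.
Dep (methods 1·2): 0.52 vs {0.24, 0.39, 0.23, 0.27} → pass.
Dep (methods 1·3): 0.45 vs {0.24, 0.21, 0.23, 0.22} → pass.
Dep (methods 2·3): 0.57 vs {0.39, 0.21, 0.27, 0.22} → pass.
4 of 9 fail.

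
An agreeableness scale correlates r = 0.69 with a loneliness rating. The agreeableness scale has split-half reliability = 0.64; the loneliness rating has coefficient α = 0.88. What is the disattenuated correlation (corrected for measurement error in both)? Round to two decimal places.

0.92

r_true = r_obs / √(r_xx · r_yy) = 0.69 / √(0.64 × 0.88) = 0.69 / √0.5632 = 0.69 / 0.7505 ≈ 0.92.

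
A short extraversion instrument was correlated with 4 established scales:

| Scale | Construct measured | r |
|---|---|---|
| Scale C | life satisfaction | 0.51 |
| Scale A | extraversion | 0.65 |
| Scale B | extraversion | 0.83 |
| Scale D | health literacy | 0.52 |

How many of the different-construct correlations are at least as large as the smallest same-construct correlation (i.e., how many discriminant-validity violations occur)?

Convergent (same construct = extraversion): Scale A, Scale B.
Smallest convergent = 0.65. Discriminant values: 0.51, 0.52; count ≥ 0.65 → 0.

0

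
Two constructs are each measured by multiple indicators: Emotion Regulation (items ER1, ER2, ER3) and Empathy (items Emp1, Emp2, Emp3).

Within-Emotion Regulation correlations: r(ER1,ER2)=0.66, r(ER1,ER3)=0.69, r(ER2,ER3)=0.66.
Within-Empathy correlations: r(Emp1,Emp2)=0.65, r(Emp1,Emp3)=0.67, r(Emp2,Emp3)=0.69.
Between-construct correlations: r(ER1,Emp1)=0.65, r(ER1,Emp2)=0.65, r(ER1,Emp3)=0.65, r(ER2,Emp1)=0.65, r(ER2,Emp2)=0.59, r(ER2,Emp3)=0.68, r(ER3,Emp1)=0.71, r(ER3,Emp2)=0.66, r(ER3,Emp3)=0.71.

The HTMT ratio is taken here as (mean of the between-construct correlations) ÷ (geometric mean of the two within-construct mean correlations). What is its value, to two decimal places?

0.99

Mean heterotrait r = 5.95/9 = 0.6611.
Mean within-ER = 2.01/3 = 0.6700; mean within-Emp = 2.01/3 = 0.6700.
Geometric mean = √(0.6700 × 0.6700) = 0.6700.
HTMT = 0.6611 / 0.6700 = 0.99.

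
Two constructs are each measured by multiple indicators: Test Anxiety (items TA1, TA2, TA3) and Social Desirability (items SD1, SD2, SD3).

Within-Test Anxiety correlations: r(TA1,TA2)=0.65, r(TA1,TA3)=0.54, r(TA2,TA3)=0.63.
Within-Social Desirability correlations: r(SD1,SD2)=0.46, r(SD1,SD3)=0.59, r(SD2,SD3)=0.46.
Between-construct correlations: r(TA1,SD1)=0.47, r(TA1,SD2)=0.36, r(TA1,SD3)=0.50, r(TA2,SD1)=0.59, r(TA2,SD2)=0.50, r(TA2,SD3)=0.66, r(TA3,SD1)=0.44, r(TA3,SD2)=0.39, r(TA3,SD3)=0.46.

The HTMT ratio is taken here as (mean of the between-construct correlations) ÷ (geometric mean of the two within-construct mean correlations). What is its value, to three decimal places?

Mean heterotrait r = 4.37/9 = 0.4856.
Mean within-TA = 1.82/3 = 0.6067; mean within-SD = 1.51/3 = 0.5033.
Geometric mean = √(0.6067 × 0.5033) = 0.5526.
HTMT = 0.4856 / 0.5526 = 0.879.

0.879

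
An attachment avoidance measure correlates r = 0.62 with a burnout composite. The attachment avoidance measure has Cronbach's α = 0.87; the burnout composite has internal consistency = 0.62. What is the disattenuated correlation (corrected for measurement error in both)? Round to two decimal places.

r_true = r_obs / √(r_xx · r_yy) = 0.62 / √(0.87 × 0.62) = 0.62 / √0.5394 = 0.62 / 0.7344 ≈ 0.84.

0.84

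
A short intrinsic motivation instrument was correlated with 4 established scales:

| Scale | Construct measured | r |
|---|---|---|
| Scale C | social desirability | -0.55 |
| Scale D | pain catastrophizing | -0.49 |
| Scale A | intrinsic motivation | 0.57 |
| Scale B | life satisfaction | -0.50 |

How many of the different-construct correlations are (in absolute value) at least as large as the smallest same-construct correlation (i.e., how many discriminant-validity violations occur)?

Convergent (same construct = intrinsic motivation): Scale A.
Smallest convergent = 0.57. Discriminant |r|: 0.55, 0.49, 0.50; count ≥ 0.57 → 0.

0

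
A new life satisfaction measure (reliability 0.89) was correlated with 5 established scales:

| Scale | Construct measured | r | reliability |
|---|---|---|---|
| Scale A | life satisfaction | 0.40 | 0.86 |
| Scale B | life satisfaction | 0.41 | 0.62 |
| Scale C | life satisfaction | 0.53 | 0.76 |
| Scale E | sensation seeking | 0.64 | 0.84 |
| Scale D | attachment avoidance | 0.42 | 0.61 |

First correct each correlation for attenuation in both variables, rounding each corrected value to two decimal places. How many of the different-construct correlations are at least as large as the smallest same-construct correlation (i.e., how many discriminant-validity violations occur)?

Disattenuated r (r / √(r_scale · r_new)):
  Scale A (conv): 0.40 / √(0.86·0.89) = 0.46
  Scale B (conv): 0.41 / √(0.62·0.89) = 0.55
  Scale C (conv): 0.53 / √(0.76·0.89) = 0.64
  Scale E (disc): 0.64 / √(0.84·0.89) = 0.74
  Scale D (disc): 0.42 / √(0.61·0.89) = 0.57
Smallest convergent = 0.46. Discriminant values: 0.74, 0.57; count ≥ 0.46 → 2.

2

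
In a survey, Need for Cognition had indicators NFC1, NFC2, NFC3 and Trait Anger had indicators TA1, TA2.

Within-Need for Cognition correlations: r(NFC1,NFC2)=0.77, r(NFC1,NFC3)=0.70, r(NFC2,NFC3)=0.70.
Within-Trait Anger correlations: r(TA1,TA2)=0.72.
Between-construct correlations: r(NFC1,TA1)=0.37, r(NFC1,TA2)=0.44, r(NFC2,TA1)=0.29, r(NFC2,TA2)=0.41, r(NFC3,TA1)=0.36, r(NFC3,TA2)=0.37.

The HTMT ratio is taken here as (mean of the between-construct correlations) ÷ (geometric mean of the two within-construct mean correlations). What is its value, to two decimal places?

Mean between = 2.24/6 = 0.3733.
Mean within-NFC = 2.17/3 = 0.7233; mean within-TA = 0.72/1 = 0.7200.
Geometric mean = √(0.7233 × 0.7200) = 0.7216.
HTMT = 0.3733 / 0.7216 = 0.52.

0.52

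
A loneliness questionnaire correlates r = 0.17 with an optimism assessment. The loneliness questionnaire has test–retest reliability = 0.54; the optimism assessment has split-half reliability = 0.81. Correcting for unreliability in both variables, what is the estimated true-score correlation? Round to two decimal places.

r_true = r_obs / √(r_xx · r_yy) = 0.17 / √(0.54 × 0.81) = 0.17 / √0.4374 = 0.17 / 0.6614 ≈ 0.26.

0.26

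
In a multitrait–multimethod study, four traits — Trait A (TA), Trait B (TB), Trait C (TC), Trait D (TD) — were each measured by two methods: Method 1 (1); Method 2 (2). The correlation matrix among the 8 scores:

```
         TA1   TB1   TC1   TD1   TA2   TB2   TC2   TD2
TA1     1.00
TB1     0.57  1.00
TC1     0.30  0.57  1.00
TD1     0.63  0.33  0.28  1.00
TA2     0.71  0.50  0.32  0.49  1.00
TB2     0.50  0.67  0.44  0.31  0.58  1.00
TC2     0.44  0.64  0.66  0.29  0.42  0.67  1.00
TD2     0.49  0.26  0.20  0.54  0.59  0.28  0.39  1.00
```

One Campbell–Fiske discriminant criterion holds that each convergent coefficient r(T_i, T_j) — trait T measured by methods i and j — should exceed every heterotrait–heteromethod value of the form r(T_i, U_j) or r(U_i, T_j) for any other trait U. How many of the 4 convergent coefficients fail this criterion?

Convergent coefficients and their comparison sets:
TA (methods 1·2): 0.71 vs {0.50, 0.50, 0.44, 0.32, 0.49, 0.49} → pass.
TB (methods 1·2): 0.67 vs {0.50, 0.50, 0.64, 0.44, 0.26, 0.31} → pass.
TC (methods 1·2): 0.66 vs {0.32, 0.44, 0.44, 0.64, 0.20, 0.29} → pass.
TD (methods 1·2): 0.54 vs {0.49, 0.49, 0.31, 0.26, 0.29, 0.20} → pass.
0 of 4 fail.

0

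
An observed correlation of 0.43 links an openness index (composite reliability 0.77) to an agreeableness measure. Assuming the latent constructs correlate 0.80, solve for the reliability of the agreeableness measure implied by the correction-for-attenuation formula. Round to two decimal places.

0.38

r_true = r_obs / √(r_xx · r_yy) ⇒ 0.80 = 0.43 / √(0.77 · r_yy).
√(0.77 · r_yy) = 0.43 / 0.80 = 0.5375; 0.77 · r_yy = 0.2889; r_yy = 0.2889 / 0.77 ≈ 0.38.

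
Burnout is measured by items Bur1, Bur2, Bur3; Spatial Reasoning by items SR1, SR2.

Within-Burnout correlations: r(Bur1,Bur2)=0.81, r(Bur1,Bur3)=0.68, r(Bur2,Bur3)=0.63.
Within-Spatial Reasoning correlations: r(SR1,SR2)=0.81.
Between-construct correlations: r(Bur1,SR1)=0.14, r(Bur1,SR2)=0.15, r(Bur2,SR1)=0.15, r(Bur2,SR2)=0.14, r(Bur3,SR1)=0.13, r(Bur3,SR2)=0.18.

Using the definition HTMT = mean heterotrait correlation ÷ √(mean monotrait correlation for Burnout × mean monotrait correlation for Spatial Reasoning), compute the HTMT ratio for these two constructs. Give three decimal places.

Mean heterotrait r = 0.89/6 = 0.1483.
Mean within-Bur = 2.12/3 = 0.7067; mean within-SR = 0.81/1 = 0.8100.
Geometric mean = √(0.7067 × 0.8100) = 0.7566.
HTMT = 0.1483 / 0.7566 = 0.196.

0.196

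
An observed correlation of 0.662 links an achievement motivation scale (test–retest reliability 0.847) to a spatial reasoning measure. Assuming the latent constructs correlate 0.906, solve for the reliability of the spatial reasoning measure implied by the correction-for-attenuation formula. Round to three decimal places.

0.630

r_true = r_obs / √(r_xx · r_yy) ⇒ 0.906 = 0.662 / √(0.847 · r_yy).
√(0.847 · r_yy) = 0.662 / 0.906 = 0.7307; 0.847 · r_yy = 0.5339; r_yy = 0.5339 / 0.847 ≈ 0.630.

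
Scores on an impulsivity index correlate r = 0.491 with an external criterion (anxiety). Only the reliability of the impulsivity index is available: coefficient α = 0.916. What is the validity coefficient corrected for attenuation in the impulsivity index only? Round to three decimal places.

Single correction: r_c = r_obs / √r_xx = 0.491 / √0.916 = 0.491 / 0.9571 ≈ 0.513.

0.513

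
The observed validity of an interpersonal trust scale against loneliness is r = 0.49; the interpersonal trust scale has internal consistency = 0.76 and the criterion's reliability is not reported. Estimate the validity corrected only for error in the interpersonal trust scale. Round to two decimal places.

Single correction: r_c = r_obs / √r_xx = 0.49 / √0.76 = 0.49 / 0.8718 ≈ 0.56.

0.56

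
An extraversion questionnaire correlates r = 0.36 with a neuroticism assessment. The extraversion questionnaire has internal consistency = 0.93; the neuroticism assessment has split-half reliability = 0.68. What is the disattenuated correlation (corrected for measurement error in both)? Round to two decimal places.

0.45

r_true = r_obs / √(r_xx · r_yy) = 0.36 / √(0.93 × 0.68) = 0.36 / √0.6324 = 0.36 / 0.7952 ≈ 0.45.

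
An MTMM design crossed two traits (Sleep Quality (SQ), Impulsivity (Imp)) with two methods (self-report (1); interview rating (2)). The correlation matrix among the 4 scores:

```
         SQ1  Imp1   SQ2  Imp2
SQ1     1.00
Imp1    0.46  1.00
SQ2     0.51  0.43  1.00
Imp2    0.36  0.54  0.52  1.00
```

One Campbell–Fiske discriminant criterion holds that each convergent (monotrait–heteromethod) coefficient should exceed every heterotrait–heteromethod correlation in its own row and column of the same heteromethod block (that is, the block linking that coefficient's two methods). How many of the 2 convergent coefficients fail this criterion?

Convergent coefficients and their comparison sets:
SQ (methods 1·2): 0.51 vs {0.36, 0.43} → pass.
Imp (methods 1·2): 0.54 vs {0.43, 0.36} → pass.
0 of 2 fail.

0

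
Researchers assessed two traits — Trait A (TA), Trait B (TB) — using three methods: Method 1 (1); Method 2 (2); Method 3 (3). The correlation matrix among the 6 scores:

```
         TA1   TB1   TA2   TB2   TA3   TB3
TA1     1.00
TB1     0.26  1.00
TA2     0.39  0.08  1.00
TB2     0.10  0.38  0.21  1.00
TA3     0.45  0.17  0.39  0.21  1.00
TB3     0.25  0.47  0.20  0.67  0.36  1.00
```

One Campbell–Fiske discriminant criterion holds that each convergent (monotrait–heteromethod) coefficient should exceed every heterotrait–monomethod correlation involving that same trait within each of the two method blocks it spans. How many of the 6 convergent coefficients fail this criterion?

0

Convergent coefficients and their comparison sets:
TA (methods 1·2): 0.39 vs {0.26, 0.21} → pass.
TA (methods 1·3): 0.45 vs {0.26, 0.36} → pass.
TA (methods 2·3): 0.39 vs {0.21, 0.36} → pass.
TB (methods 1·2): 0.38 vs {0.26, 0.21} → pass.
TB (methods 1·3): 0.47 vs {0.26, 0.36} → pass.
TB (methods 2·3): 0.67 vs {0.21, 0.36} → pass.
0 of 6 fail.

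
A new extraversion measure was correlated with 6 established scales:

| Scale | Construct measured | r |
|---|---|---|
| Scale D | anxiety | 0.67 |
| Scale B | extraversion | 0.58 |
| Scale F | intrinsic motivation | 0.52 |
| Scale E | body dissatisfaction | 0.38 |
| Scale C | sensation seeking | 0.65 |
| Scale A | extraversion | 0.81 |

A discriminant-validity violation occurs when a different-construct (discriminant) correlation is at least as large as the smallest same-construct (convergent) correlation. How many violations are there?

2

Convergent (same construct = extraversion): Scale B, Scale A.
Smallest convergent = 0.58. Discriminant values: 0.67, 0.52, 0.38, 0.65; count ≥ 0.58 → 2.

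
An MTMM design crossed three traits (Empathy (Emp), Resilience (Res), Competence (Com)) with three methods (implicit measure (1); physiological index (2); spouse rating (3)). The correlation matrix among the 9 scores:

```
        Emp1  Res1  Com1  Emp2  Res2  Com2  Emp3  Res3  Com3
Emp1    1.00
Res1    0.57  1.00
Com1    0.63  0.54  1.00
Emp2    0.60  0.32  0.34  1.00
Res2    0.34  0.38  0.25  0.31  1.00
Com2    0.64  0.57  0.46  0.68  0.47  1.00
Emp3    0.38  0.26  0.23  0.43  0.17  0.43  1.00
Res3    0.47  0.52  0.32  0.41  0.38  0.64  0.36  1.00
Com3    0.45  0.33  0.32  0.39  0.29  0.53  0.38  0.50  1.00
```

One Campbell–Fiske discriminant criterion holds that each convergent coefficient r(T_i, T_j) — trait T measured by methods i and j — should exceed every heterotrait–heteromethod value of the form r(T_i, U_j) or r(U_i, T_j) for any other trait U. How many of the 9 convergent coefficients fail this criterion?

Each convergent coefficient versus the relevant comparison correlations:
Emp (methods 1·2): 0.60 vs {0.34, 0.32, 0.64, 0.34} → fail.
Emp (methods 1·3): 0.38 vs {0.47, 0.26, 0.45, 0.23} → fail.
Emp (methods 2·3): 0.43 vs {0.41, 0.17, 0.39, 0.43} → fail.
Res (methods 1·2): 0.38 vs {0.32, 0.34, 0.57, 0.25} → fail.
Res (methods 1·3): 0.52 vs {0.26, 0.47, 0.33, 0.32} → pass.
Res (methods 2·3): 0.38 vs {0.17, 0.41, 0.29, 0.64} → fail.
Com (methods 1·2): 0.46 vs {0.34, 0.64, 0.25, 0.57} → fail.
Com (methods 1·3): 0.32 vs {0.23, 0.45, 0.32, 0.33} → fail.
Com (methods 2·3): 0.53 vs {0.43, 0.39, 0.64, 0.29} → fail.
8 of 9 fail.

8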